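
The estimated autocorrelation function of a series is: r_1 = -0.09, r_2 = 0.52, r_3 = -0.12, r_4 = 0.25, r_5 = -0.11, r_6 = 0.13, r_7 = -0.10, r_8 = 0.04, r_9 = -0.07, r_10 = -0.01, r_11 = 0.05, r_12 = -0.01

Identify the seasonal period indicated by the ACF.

The largest autocorrelation is r_2 = 0.52, with a weaker echo at lag 4 (0.25); the remaining lags stay at or below 0.13.
The dominant spike at lag 2 indicates a seasonal period of 2.

2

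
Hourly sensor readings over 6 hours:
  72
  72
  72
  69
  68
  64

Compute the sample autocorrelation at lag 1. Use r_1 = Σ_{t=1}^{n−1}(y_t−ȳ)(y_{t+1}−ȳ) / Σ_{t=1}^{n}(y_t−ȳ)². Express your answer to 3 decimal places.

Mean ȳ = (72 + 72 + 72 + 69 + 68 + 64)/6 = 69.5000
Σ(y_t−ȳ)(y_{t+1}−ȳ) = (6.2500) + (6.2500) + (-1.2500) + (0.7500) + (8.2500) = 20.2500
Denominator Σ(y_t−ȳ)² = 51.5000
r_1 = 20.2500 / 51.5000 = 0.393

0.393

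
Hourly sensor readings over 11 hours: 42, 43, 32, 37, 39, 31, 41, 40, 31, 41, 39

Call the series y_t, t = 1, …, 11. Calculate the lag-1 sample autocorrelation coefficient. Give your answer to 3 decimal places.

-0.302

Mean ȳ = (42 + 43 + 32 + 37 + 39 + 31 + 41 + 40 + 31 + 41 + 39)/11 = 37.8182
Numerator Σ_{t=1}^{10}(y_t−ȳ)(y_{t+1}−ȳ) = -60.3058
Denominator Σ(y_t−ȳ)² = 199.6364
r_1 = -60.3058 / 199.6364 = -0.302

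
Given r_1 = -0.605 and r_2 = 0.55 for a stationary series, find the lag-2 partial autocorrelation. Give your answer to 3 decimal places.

0.290

φ_{22} = (r_2 − r_1²) / (1 − r_1²)
r_1² = (-0.605)² = 0.366025
Numerator = 0.55 − 0.3660 = 0.1840; denominator = 1 − 0.3660 = 0.6340
φ_{22} = 0.1840 / 0.6340 = 0.290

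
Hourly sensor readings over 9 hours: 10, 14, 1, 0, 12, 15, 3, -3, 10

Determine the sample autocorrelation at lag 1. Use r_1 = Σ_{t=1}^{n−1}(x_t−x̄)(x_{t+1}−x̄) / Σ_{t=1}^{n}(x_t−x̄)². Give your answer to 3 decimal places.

Mean x̄ = (10 + 14 + 1 + 0 + 12 + 15 + 3 − 3 + 10)/9 = 6.8889
Numerator Σ_{t=1}^{8}(x_t−x̄)(x_{t+1}−x̄) = 3.2099
Denominator Σ(x_t−x̄)² = 356.8889
r_1 = 3.2099 / 356.8889 = 0.009

0.009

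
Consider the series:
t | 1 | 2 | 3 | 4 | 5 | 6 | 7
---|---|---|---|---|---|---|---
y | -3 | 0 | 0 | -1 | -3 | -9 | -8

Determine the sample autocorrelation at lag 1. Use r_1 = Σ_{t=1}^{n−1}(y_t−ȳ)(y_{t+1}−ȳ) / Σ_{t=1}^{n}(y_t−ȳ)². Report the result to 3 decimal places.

0.559

Mean ȳ = (-3 + 0 + 0 − 1 − 3 − 9 − 8)/7 = -3.4286
Deviations from mean: 0.4286, 3.4286, 3.4286, 2.4286, 0.4286, -5.5714, -4.5714
Σ(y_t−ȳ)(y_{t+1}−ȳ) = (1.4694) + (11.7551) + (8.3265) + (1.0408) + (-2.3878) + (25.4694) = 45.6735
Denominator Σ(y_t−ȳ)² = 81.7143
r_1 = 45.6735 / 81.7143 = 0.559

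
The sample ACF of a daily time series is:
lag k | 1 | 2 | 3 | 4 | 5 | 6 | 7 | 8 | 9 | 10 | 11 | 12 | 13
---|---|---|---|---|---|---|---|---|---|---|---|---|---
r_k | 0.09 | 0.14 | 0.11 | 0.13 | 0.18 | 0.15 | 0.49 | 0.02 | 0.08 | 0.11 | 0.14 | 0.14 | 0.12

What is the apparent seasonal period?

The largest autocorrelation is r_7 = 0.49; the remaining lags stay at or below 0.18.
The dominant spike at lag 7 indicates a seasonal period of 7.

7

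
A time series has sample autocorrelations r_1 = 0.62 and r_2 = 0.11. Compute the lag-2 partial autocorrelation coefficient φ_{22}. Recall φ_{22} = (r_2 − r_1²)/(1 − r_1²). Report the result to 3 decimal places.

φ_{22} = (r_2 − r_1²) / (1 − r_1²)
r_1² = (0.62)² = 0.3844
Numerator = 0.11 − 0.3844 = -0.2744; denominator = 1 − 0.3844 = 0.6156
φ_{22} = -0.2744 / 0.6156 = -0.446

-0.446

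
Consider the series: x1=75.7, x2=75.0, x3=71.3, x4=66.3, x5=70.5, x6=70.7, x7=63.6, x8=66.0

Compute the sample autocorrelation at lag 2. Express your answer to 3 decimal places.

Mean x̄ = (75.7 + 75.0 + 71.3 + 66.3 + 70.5 + 70.7 + 63.6 + 66.0)/8 = 69.8875
Deviations from mean: 5.8125, 5.1125, 1.4125, -3.5875, 0.6125, 0.8125, -6.2875, -3.8875
Numerator Σ_{t=1}^{6}(x_t−x̄)(x_{t+2}−x̄) = -19.1903
Denominator Σ(x_t−x̄)² = 130.4688
r_2 = -19.1903 / 130.4688 = -0.147

-0.147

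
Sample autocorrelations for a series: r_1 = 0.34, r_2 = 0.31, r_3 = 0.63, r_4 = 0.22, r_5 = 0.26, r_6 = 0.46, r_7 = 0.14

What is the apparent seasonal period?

3

The largest autocorrelation is r_3 = 0.63, with a weaker echo at lag 6 (0.46); the remaining lags stay at or below 0.34. The elevated value at lag 1 (0.34), dropping to 0.31 at lag 2, reflects decaying short-term dependence rather than seasonality.
The dominant spike at lag 3 indicates a seasonal period of 3.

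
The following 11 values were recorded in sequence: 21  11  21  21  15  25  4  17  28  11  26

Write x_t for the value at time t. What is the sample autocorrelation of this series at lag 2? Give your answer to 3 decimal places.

Mean x̄ = (21 + 11 + 21 + 21 + 15 + 25 + 4 + 17 + 28 + 11 + 26)/11 = 18.1818
Numerator Σ_{t=1}^{9}(x_t−x̄)(x_{t+2}−x̄) = -18.9752
Denominator Σ(x_t−x̄)² = 543.6364
r_2 = -18.9752 / 543.6364 = -0.035

-0.035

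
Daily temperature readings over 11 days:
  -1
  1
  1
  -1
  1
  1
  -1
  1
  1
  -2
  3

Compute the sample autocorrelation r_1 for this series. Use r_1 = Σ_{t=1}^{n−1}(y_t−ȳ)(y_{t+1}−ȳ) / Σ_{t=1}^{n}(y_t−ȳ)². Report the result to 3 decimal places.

Mean ȳ = (-1 + 1 + 1 − 1 + 1 + 1 − 1 + 1 + 1 − 2 + 3)/11 = 0.3636
Numerator Σ_{t=1}^{10}(y_t−ȳ)(y_{t+1}−ȳ) = -10.8595
Denominator Σ(y_t−ȳ)² = 20.5455
r_1 = -10.8595 / 20.5455 = -0.529

-0.529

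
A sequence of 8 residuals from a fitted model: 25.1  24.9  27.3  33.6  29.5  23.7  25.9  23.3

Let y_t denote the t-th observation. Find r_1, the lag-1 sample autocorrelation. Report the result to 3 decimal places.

0.268

Mean ȳ = (25.1 + 24.9 + 27.3 + 33.6 + 29.5 + 23.7 + 25.9 + 23.3)/8 = 26.6625
Deviations from mean: -1.5625, -1.7625, 0.6375, 6.9375, 2.8375, -2.9625, -0.7625, -3.3625
Σ(y_t−ȳ)(y_{t+1}−ȳ) = (2.7539) + (-1.1236) + (4.4227) + (19.6852) + (-8.4061) + (2.2589) + (2.5639) = 22.1548
Denominator Σ(y_t−ȳ)² = 82.7988
r_1 = 22.1548 / 82.7988 = 0.268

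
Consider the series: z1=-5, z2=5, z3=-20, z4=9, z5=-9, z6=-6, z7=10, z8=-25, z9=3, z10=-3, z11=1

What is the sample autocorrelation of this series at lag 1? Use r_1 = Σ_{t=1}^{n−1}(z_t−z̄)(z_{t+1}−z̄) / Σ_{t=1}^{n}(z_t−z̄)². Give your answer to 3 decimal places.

Mean z̄ = (-5 + 5 − 20 + 9 − 9 − 6 + 10 − 25 + 3 − 3 + 1)/11 = -3.6364
Numerator Σ_{t=1}^{10}(z_t−z̄)(z_{t+1}−z̄) = -873.1322
Denominator Σ(z_t−z̄)² = 1246.5455
r_1 = -873.1322 / 1246.5455 = -0.700

-0.700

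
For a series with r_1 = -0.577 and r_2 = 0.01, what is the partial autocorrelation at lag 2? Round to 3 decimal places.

-0.484

φ_{22} = (r_2 − r_1²) / (1 − r_1²)
r_1² = (-0.577)² = 0.332929
Numerator = 0.01 − 0.3329 = -0.3229; denominator = 1 − 0.3329 = 0.6671
φ_{22} = -0.3229 / 0.6671 = -0.484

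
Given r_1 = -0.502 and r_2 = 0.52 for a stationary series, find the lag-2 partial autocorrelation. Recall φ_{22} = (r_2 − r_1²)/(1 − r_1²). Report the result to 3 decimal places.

φ_{22} = (r_2 − r_1²) / (1 − r_1²)
r_1² = (-0.502)² = 0.252004
Numerator = 0.52 − 0.2520 = 0.2680; denominator = 1 − 0.2520 = 0.7480
φ_{22} = 0.2680 / 0.7480 = 0.358

0.358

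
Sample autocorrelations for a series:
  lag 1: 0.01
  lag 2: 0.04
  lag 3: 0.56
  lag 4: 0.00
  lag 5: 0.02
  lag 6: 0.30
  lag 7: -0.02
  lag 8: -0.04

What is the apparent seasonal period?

3

The largest autocorrelation is r_3 = 0.56, with a weaker echo at lag 6 (0.30); the remaining lags stay at or below 0.04.
The dominant spike at lag 3 indicates a seasonal period of 3.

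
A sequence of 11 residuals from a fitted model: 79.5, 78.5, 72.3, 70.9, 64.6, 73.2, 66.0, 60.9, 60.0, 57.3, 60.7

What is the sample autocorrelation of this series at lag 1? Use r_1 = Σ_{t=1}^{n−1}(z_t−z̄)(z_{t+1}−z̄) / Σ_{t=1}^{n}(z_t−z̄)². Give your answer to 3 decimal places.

Mean z̄ = (79.5 + 78.5 + 72.3 + 70.9 + 64.6 + 73.2 + 66.0 + 60.9 + 60.0 + 57.3 + 60.7)/11 = 67.6273
Numerator Σ_{t=1}^{10}(z_t−z̄)(z_{t+1}−z̄) = 371.9074
Denominator Σ(z_t−z̄)² = 592.6618
r_1 = 371.9074 / 592.6618 = 0.628

0.628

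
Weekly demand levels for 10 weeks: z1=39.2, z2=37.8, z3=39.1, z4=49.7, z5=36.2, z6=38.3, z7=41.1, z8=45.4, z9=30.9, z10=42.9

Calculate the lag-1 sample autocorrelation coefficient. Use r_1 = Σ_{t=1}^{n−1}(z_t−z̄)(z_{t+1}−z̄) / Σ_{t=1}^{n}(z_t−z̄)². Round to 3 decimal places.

Mean z̄ = (39.2 + 37.8 + 39.1 + 49.7 + 36.2 + 38.3 + 41.1 + 45.4 + 30.9 + 42.9)/10 = 40.0600
Numerator Σ_{t=1}^{9}(z_t−z̄)(z_{t+1}−z̄) = -106.7636
Denominator Σ(z_t−z̄)² = 239.2640
r_1 = -106.7636 / 239.2640 = -0.446

-0.446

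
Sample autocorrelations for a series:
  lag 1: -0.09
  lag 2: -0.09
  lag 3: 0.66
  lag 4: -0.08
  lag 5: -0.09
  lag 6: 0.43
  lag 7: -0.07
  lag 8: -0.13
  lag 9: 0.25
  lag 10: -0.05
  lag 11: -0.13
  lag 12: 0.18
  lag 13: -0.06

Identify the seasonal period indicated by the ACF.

The largest autocorrelation is r_3 = 0.66, with weaker echoes at lags 6 (0.43), 9 (0.25) and 12 (0.18); the remaining lags stay at or below -0.05.
The dominant spike at lag 3 indicates a seasonal period of 3.

3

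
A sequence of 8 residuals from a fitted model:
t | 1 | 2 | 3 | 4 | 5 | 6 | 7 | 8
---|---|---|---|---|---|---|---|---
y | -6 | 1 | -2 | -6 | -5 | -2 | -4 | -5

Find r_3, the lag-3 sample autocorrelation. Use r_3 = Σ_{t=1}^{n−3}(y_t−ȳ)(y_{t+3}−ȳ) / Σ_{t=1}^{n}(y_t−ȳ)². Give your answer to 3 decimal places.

0.112

Mean ȳ = (-6 + 1 − 2 − 6 − 5 − 2 − 4 − 5)/8 = -3.6250
Σ(y_t−ȳ)(y_{t+3}−ȳ) = (5.6406) + (-6.3594) + (2.6406) + (0.8906) + (1.8906) = 4.7031
Denominator Σ(y_t−ȳ)² = 41.8750
r_3 = 4.7031 / 41.8750 = 0.112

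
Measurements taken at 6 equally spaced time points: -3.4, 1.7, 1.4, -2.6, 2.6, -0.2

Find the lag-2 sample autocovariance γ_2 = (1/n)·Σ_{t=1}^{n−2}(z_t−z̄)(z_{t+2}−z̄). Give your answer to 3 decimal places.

-0.856

Mean z̄ = (-3.4 + 1.7 + 1.4 − 2.6 + 2.6 − 0.2)/6 = -0.0833
Deviations: -3.3167, 1.7833, 1.4833, -2.5167, 2.6833, -0.1167
Σ_{t=1}^{4}(z_t−z̄)(z_{t+2}−z̄) = -5.1339
γ_2 = -5.1339 / 6 = -0.856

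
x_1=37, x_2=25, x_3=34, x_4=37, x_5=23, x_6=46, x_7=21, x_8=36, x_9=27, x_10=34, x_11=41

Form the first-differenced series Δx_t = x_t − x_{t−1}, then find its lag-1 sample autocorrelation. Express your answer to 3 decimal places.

-0.779

First differences Δx: -12, 9, 3, -14, 23, -25, 15, -9, 7, 7
Mean of differences = 0.4000
Numerator Σ(Δx_t−Δx̄)(Δx_{t+1}−Δx̄) = -1547.7600
Denominator Σ(Δx_t−Δx̄)² = 1986.4000
r_1(Δx) = -1547.7600 / 1986.4000 = -0.779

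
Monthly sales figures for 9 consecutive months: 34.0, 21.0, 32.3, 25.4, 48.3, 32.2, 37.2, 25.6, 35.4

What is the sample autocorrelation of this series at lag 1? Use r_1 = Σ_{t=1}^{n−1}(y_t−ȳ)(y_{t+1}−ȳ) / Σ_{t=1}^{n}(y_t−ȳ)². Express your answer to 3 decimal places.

Mean ȳ = (34.0 + 21.0 + 32.3 + 25.4 + 48.3 + 32.2 + 37.2 + 25.6 + 35.4)/9 = 32.3778
Numerator Σ_{t=1}^{8}(y_t−ȳ)(y_{t+1}−ȳ) = -184.9872
Denominator Σ(y_t−ȳ)² = 512.6556
r_1 = -184.9872 / 512.6556 = -0.361

-0.361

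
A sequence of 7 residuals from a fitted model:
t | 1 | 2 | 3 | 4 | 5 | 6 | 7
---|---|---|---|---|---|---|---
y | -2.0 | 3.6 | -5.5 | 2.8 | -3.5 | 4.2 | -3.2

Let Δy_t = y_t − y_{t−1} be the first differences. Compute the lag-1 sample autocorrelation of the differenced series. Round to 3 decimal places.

-0.844

First differences Δy: 5.6, -9.1, 8.3, -6.3, 7.7, -7.4
Mean of differences = -0.2000
Numerator Σ(Δy_t−Δȳ)(Δy_{t+1}−Δȳ) = -284.1900
Denominator Σ(Δy_t−Δȳ)² = 336.5600
r_1(Δy) = -284.1900 / 336.5600 = -0.844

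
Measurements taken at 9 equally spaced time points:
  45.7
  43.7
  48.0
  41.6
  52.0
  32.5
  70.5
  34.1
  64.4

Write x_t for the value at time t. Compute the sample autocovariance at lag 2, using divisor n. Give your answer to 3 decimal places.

Mean x̄ = (45.7 + 43.7 + 48.0 + 41.6 + 52.0 + 32.5 + 70.5 + 34.1 + 64.4)/9 = 48.0556
Σ_{t=1}^{7}(x_t−x̄)(x_{t+2}−x̄) = 800.9083
γ_2 = 800.9083 / 9 = 88.990

88.990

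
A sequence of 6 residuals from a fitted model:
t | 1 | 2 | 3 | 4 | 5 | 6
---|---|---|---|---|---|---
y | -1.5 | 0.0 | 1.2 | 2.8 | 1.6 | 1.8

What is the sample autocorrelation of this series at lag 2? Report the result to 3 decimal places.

Mean ȳ = (-1.5 + 0.0 + 1.2 + 2.8 + 1.6 + 1.8)/6 = 0.9833
Deviations from mean: -2.4833, -0.9833, 0.2167, 1.8167, 0.6167, 0.8167
Σ(y_t−ȳ)(y_{t+2}−ȳ) = (-0.5381) + (-1.7864) + (0.1336) + (1.4836) = -0.7072
Denominator Σ(y_t−ȳ)² = 11.5283
r_2 = -0.7072 / 11.5283 = -0.061

-0.061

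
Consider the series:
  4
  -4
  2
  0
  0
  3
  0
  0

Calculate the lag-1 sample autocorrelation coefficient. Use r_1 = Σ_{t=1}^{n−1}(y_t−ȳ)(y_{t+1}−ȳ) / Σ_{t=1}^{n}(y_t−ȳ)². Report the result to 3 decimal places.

-0.597

Mean ȳ = (4 − 4 + 2 + 0 + 0 + 3 + 0 + 0)/8 = 0.6250
Deviations from mean: 3.3750, -4.6250, 1.3750, -0.6250, -0.6250, 2.3750, -0.6250, -0.6250
Numerator Σ_{t=1}^{7}(y_t−ȳ)(y_{t+1}−ȳ) = -25.0156
Denominator Σ(y_t−ȳ)² = 41.8750
r_1 = -25.0156 / 41.8750 = -0.597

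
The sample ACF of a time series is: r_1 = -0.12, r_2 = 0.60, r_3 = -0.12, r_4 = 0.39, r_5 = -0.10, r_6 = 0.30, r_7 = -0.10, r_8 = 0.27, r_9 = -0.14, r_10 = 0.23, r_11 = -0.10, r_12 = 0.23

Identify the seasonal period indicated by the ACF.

The largest autocorrelation is r_2 = 0.60, with weaker echoes at lags 4 (0.39), 6 (0.30), 8 (0.27), 10 (0.23) and 12 (0.23); the remaining lags stay at or below -0.10.
The dominant spike at lag 2 indicates a seasonal period of 2.

2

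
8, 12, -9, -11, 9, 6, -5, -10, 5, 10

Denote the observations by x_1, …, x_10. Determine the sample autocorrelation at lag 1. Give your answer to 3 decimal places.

Mean x̄ = (8 + 12 − 9 − 11 + 9 + 6 − 5 − 10 + 5 + 10)/10 = 1.5000
Numerator Σ_{t=1}^{9}(x_t−x̄)(x_{t+1}−x̄) = 64.2500
Denominator Σ(x_t−x̄)² = 754.5000
r_1 = 64.2500 / 754.5000 = 0.085

0.085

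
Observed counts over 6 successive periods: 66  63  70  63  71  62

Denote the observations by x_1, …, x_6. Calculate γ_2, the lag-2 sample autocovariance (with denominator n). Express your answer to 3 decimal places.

Mean x̄ = (66 + 63 + 70 + 63 + 71 + 62)/6 = 65.8333
Deviations: 0.1667, -2.8333, 4.1667, -2.8333, 5.1667, -3.8333
Σ_{t=1}^{4}(x_t−x̄)(x_{t+2}−x̄) = 41.1111
γ_2 = 41.1111 / 6 = 6.852

6.852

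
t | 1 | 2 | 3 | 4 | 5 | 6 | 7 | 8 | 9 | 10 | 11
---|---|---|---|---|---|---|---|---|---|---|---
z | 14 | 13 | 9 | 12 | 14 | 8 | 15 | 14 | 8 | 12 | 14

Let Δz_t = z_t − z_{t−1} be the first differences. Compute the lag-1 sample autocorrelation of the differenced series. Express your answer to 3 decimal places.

-0.424

First differences Δz: -1, -4, 3, 2, -6, 7, -1, -6, 4, 2
Mean of differences = 0.0000
Numerator Σ(Δz_t−Δz̄)(Δz_{t+1}−Δz̄) = -73.0000
Denominator Σ(Δz_t−Δz̄)² = 172.0000
r_1(Δz) = -73.0000 / 172.0000 = -0.424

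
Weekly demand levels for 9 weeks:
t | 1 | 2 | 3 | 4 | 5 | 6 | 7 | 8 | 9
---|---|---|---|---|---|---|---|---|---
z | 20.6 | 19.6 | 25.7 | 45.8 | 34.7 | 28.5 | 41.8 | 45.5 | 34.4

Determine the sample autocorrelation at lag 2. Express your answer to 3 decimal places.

Mean z̄ = (20.6 + 19.6 + 25.7 + 45.8 + 34.7 + 28.5 + 41.8 + 45.5 + 34.4)/9 = 32.9556
Numerator Σ_{t=1}^{7}(z_t−z̄)(z_{t+2}−z̄) = -179.4728
Denominator Σ(z_t−z̄)² = 809.2222
r_2 = -179.4728 / 809.2222 = -0.222

-0.222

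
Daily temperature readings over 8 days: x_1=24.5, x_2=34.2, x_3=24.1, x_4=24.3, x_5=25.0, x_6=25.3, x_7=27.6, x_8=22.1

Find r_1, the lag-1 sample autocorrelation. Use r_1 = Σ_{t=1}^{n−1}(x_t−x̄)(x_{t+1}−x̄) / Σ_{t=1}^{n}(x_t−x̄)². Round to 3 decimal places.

Mean x̄ = (24.5 + 34.2 + 24.1 + 24.3 + 25.0 + 25.3 + 27.6 + 22.1)/8 = 25.8875
Deviations from mean: -1.3875, 8.3125, -1.7875, -1.5875, -0.8875, -0.5875, 1.7125, -3.7875
Numerator Σ_{t=1}^{7}(x_t−x̄)(x_{t+1}−x̄) = -29.1164
Denominator Σ(x_t−x̄)² = 95.1488
r_1 = -29.1164 / 95.1488 = -0.306

-0.306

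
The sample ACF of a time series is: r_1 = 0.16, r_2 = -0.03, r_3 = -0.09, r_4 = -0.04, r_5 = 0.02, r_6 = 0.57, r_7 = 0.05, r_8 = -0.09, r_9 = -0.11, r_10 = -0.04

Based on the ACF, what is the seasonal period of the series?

6

The largest autocorrelation is r_6 = 0.57; the remaining lags stay at or below 0.16.
The dominant spike at lag 6 indicates a seasonal period of 6.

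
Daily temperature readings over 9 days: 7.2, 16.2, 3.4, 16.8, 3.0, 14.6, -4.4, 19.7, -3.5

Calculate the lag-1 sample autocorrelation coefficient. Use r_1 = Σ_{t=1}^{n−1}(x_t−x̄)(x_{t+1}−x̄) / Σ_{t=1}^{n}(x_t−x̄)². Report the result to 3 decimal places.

Mean x̄ = (7.2 + 16.2 + 3.4 + 16.8 + 3.0 + 14.6 − 4.4 + 19.7 − 3.5)/9 = 8.1111
Numerator Σ_{t=1}^{8}(x_t−x̄)(x_{t+1}−x̄) = -524.7201
Denominator Σ(x_t−x̄)² = 657.8289
r_1 = -524.7201 / 657.8289 = -0.798

-0.798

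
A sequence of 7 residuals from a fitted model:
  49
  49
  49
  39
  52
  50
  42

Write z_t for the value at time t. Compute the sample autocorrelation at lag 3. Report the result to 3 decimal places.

0.305

Mean z̄ = (49 + 49 + 49 + 39 + 52 + 50 + 42)/7 = 47.1429
Deviations from mean: 1.8571, 1.8571, 1.8571, -8.1429, 4.8571, 2.8571, -5.1429
Σ(z_t−z̄)(z_{t+3}−z̄) = (-15.1224) + (9.0204) + (5.3061) + (41.8776) = 41.0816
Denominator Σ(z_t−z̄)² = 134.8571
r_3 = 41.0816 / 134.8571 = 0.305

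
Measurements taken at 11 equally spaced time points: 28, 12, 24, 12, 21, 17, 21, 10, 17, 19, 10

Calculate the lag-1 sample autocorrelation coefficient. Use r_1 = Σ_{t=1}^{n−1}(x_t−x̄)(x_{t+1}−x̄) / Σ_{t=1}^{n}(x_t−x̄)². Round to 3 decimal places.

Mean x̄ = (28 + 12 + 24 + 12 + 21 + 17 + 21 + 10 + 17 + 19 + 10)/11 = 17.3636
Numerator Σ_{t=1}^{10}(x_t−x̄)(x_{t+1}−x̄) = -187.1322
Denominator Σ(x_t−x̄)² = 352.5455
r_1 = -187.1322 / 352.5455 = -0.531

-0.531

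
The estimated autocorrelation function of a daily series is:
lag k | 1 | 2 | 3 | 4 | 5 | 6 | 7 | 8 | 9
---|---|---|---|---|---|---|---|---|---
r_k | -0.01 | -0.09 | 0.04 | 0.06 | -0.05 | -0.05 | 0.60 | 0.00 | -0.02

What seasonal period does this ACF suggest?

7

The largest autocorrelation is r_7 = 0.60; the remaining lags stay at or below 0.06.
The dominant spike at lag 7 indicates a seasonal period of 7.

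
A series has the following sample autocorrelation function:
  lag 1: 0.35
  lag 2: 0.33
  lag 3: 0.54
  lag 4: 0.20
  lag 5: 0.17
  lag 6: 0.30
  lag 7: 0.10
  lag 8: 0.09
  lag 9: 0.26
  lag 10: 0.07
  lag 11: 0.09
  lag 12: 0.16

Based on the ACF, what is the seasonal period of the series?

3

The largest autocorrelation is r_3 = 0.54; the remaining lags stay at or below 0.35. The elevated value at lag 1 (0.35), dropping to 0.33 at lag 2, reflects decaying short-term dependence rather than seasonality.
The dominant spike at lag 3 indicates a seasonal period of 3.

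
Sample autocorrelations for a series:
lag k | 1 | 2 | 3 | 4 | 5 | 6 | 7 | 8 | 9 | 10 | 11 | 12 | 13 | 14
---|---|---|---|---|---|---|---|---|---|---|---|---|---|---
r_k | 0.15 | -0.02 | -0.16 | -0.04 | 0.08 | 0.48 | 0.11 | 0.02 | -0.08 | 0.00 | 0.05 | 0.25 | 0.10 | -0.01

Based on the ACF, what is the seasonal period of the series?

6

The largest autocorrelation is r_6 = 0.48, with a weaker echo at lag 12 (0.25); the remaining lags stay at or below 0.15.
The dominant spike at lag 6 indicates a seasonal period of 6.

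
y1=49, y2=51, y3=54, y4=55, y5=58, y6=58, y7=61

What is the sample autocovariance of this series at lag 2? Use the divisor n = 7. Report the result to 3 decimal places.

Mean ȳ = (49 + 51 + 54 + 55 + 58 + 58 + 61)/7 = 55.1429
Σ_{t=1}^{5}(y_t−ȳ)(y_{t+2}−ȳ) = 20.6735
γ_2 = 20.6735 / 7 = 2.953

2.953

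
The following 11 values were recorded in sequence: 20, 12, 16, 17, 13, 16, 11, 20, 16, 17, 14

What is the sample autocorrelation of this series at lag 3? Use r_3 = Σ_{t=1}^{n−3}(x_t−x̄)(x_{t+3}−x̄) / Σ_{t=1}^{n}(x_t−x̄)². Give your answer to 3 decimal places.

-0.179

Mean x̄ = (20 + 12 + 16 + 17 + 13 + 16 + 11 + 20 + 16 + 17 + 14)/11 = 15.6364
Numerator Σ_{t=1}^{8}(x_t−x̄)(x_{t+3}−x̄) = -15.4876
Denominator Σ(x_t−x̄)² = 86.5455
r_3 = -15.4876 / 86.5455 = -0.179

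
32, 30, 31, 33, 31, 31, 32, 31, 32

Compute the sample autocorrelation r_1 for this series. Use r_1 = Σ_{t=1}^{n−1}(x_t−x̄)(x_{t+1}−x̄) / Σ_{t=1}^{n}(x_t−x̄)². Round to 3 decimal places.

Mean x̄ = (32 + 30 + 31 + 33 + 31 + 31 + 32 + 31 + 32)/9 = 31.4444
Numerator Σ_{t=1}^{8}(x_t−x̄)(x_{t+1}−x̄) = -2.0864
Denominator Σ(x_t−x̄)² = 6.2222
r_1 = -2.0864 / 6.2222 = -0.335

-0.335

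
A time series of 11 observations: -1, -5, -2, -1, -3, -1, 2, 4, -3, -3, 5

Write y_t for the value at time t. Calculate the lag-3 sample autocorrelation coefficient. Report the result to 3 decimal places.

Mean ȳ = (-1 − 5 − 2 − 1 − 3 − 1 + 2 + 4 − 3 − 3 + 5)/11 = -0.7273
Numerator Σ_{t=1}^{8}(y_t−ȳ)(y_{t+3}−ȳ) = 20.1405
Denominator Σ(y_t−ȳ)² = 98.1818
r_3 = 20.1405 / 98.1818 = 0.205

0.205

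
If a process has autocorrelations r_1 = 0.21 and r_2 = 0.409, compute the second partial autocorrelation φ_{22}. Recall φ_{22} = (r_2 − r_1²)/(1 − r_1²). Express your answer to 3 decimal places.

φ_{22} = (r_2 − r_1²) / (1 − r_1²)
r_1² = (0.21)² = 0.0441
Numerator = 0.409 − 0.0441 = 0.3649; denominator = 1 − 0.0441 = 0.9559
φ_{22} = 0.3649 / 0.9559 = 0.382

0.382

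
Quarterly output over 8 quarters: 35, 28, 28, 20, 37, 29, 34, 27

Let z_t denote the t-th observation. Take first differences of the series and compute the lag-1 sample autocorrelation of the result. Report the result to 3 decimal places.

First differences Δz: -7, 0, -8, 17, -8, 5, -7
Mean of differences = -1.1429
Numerator Σ(Δz_t−Δz̄)(Δz_{t+1}−Δz̄) = -341.4490
Denominator Σ(Δz_t−Δz̄)² = 530.8571
r_1(Δz) = -341.4490 / 530.8571 = -0.643

-0.643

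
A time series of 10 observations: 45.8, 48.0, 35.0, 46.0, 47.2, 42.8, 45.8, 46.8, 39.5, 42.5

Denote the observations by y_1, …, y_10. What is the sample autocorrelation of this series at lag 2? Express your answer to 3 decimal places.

-0.330

Mean ȳ = (45.8 + 48.0 + 35.0 + 46.0 + 47.2 + 42.8 + 45.8 + 46.8 + 39.5 + 42.5)/10 = 43.9400
Numerator Σ_{t=1}^{8}(y_t−ȳ)(y_{t+2}−ȳ) = -49.3312
Denominator Σ(y_t−ȳ)² = 149.4640
r_2 = -49.3312 / 149.4640 = -0.330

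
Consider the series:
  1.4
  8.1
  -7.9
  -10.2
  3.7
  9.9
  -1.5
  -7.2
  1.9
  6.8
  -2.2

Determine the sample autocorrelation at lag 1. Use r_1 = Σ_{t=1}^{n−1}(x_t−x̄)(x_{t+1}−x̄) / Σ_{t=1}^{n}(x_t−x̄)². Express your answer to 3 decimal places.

Mean x̄ = (1.4 + 8.1 − 7.9 − 10.2 + 3.7 + 9.9 − 1.5 − 7.2 + 1.9 + 6.8 − 2.2)/11 = 0.2545
Numerator Σ_{t=1}^{10}(x_t−x̄)(x_{t+1}−x̄) = 6.0688
Denominator Σ(x_t−x̄)² = 453.7873
r_1 = 6.0688 / 453.7873 = 0.013

0.013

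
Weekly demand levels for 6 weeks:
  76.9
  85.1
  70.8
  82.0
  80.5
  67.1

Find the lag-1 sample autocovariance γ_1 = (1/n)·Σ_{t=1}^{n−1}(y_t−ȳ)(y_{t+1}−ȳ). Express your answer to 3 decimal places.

Mean ȳ = (76.9 + 85.1 + 70.8 + 82.0 + 80.5 + 67.1)/6 = 77.0667
Σ_{t=1}^{5}(y_t−ȳ)(y_{t+1}−ȳ) = -99.8778
γ_1 = -99.8778 / 6 = -16.646

-16.646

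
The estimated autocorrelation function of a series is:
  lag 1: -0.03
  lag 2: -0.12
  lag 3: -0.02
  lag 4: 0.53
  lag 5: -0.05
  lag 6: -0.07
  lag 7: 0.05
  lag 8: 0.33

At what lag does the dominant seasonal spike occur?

4

The largest autocorrelation is r_4 = 0.53, with a weaker echo at lag 8 (0.33); the remaining lags stay at or below 0.05.
The dominant spike at lag 4 indicates a seasonal period of 4.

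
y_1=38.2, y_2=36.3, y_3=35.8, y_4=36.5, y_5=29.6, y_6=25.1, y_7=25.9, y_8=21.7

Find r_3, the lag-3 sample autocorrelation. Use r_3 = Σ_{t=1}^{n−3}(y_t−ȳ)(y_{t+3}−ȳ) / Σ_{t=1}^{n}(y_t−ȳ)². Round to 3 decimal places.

Mean ȳ = (38.2 + 36.3 + 35.8 + 36.5 + 29.6 + 25.1 + 25.9 + 21.7)/8 = 31.1375
Numerator Σ_{t=1}^{5}(y_t−ȳ)(y_{t+3}−ȳ) = -11.7905
Denominator Σ(y_t−ȳ)² = 282.3388
r_3 = -11.7905 / 282.3388 = -0.042

-0.042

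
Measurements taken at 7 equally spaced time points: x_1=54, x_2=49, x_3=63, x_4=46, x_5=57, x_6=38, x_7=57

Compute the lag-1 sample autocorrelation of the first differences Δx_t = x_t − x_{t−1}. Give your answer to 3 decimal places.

First differences Δx: -5, 14, -17, 11, -19, 19
Mean of differences = 0.5000
Numerator Σ(Δx_t−Δx̄)(Δx_{t+1}−Δx̄) = -1059.7500
Denominator Σ(Δx_t−Δx̄)² = 1351.5000
r_1(Δx) = -1059.7500 / 1351.5000 = -0.784

-0.784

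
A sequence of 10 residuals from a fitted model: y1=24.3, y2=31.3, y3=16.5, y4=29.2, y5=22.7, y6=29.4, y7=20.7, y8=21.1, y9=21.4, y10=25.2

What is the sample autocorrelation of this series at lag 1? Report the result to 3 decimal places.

Mean ȳ = (24.3 + 31.3 + 16.5 + 29.2 + 22.7 + 29.4 + 20.7 + 21.1 + 21.4 + 25.2)/10 = 24.1800
Numerator Σ_{t=1}^{9}(y_t−ȳ)(y_{t+1}−ȳ) = -109.2564
Denominator Σ(y_t−ȳ)² = 194.6960
r_1 = -109.2564 / 194.6960 = -0.561

-0.561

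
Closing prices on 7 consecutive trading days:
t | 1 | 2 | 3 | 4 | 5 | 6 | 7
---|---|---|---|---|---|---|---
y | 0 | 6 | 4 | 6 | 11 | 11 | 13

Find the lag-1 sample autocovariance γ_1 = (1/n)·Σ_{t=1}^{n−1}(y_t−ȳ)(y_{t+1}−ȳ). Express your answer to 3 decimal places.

Mean ȳ = (0 + 6 + 4 + 6 + 11 + 11 + 13)/7 = 7.2857
Deviations: -7.2857, -1.2857, -3.2857, -1.2857, 3.7143, 3.7143, 5.7143
Σ_{t=1}^{6}(y_t−ȳ)(y_{t+1}−ȳ) = 48.0612
γ_1 = 48.0612 / 7 = 6.866

6.866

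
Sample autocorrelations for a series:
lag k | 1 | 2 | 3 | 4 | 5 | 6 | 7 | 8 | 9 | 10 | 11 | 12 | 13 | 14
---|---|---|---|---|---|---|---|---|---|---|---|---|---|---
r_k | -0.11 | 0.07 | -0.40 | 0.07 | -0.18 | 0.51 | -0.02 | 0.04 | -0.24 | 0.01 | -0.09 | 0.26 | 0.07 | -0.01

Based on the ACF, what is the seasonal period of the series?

6

The largest autocorrelation is r_6 = 0.51, with a weaker echo at lag 12 (0.26); the remaining lags stay at or below 0.07.
The dominant spike at lag 6 indicates a seasonal period of 6.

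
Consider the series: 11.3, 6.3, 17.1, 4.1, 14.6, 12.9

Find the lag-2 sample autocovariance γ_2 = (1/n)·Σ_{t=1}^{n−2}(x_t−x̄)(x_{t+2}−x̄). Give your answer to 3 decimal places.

Mean x̄ = (11.3 + 6.3 + 17.1 + 4.1 + 14.6 + 12.9)/6 = 11.0500
Σ_{t=1}^{4}(x_t−x̄)(x_{t+2}−x̄) = 43.1450
γ_2 = 43.1450 / 6 = 7.191

7.191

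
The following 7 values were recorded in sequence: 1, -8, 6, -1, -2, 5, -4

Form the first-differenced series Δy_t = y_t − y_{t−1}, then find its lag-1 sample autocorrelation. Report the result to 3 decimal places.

First differences Δy: -9, 14, -7, -1, 7, -9
Mean of differences = -0.8333
Numerator Σ(Δy_t−Δȳ)(Δy_{t+1}−Δȳ) = -276.8611
Denominator Σ(Δy_t−Δȳ)² = 452.8333
r_1(Δy) = -276.8611 / 452.8333 = -0.611

-0.611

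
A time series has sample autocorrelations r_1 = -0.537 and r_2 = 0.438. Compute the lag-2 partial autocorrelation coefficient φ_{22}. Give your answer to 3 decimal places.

φ_{22} = (r_2 − r_1²) / (1 − r_1²)
r_1² = (-0.537)² = 0.288369
Numerator = 0.438 − 0.2884 = 0.1496; denominator = 1 − 0.2884 = 0.7116
φ_{22} = 0.1496 / 0.7116 = 0.210

0.210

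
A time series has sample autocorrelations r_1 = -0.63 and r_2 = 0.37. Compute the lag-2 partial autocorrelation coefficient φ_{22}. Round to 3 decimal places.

φ_{22} = (r_2 − r_1²) / (1 − r_1²)
r_1² = (-0.63)² = 0.3969
Numerator = 0.37 − 0.3969 = -0.0269; denominator = 1 − 0.3969 = 0.6031
φ_{22} = -0.0269 / 0.6031 = -0.045

-0.045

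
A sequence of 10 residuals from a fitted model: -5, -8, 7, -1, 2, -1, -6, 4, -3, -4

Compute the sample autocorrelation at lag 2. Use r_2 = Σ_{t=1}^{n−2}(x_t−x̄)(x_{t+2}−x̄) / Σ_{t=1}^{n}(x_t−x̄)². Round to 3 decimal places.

Mean x̄ = (-5 − 8 + 7 − 1 + 2 − 1 − 6 + 4 − 3 − 4)/10 = -1.5000
Numerator Σ_{t=1}^{8}(x_t−x̄)(x_{t+2}−x̄) = -23.0000
Denominator Σ(x_t−x̄)² = 198.5000
r_2 = -23.0000 / 198.5000 = -0.116

-0.116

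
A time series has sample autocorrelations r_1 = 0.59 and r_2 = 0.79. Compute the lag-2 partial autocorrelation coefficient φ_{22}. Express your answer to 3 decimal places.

0.678

φ_{22} = (r_2 − r_1²) / (1 − r_1²)
r_1² = (0.59)² = 0.3481
Numerator = 0.79 − 0.3481 = 0.4419; denominator = 1 − 0.3481 = 0.6519
φ_{22} = 0.4419 / 0.6519 = 0.678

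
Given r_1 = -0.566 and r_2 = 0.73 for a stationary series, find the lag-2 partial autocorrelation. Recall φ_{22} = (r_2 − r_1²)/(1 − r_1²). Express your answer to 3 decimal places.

φ_{22} = (r_2 − r_1²) / (1 − r_1²)
r_1² = (-0.566)² = 0.320356
Numerator = 0.73 − 0.3204 = 0.4096; denominator = 1 − 0.3204 = 0.6796
φ_{22} = 0.4096 / 0.6796 = 0.603

0.603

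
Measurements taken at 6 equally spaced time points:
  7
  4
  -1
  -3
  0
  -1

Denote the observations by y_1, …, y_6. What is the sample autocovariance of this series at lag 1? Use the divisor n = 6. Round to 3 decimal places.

Mean ȳ = (7 + 4 − 1 − 3 + 0 − 1)/6 = 1.0000
Σ_{t=1}^{5}(y_t−ȳ)(y_{t+1}−ȳ) = 26.0000
γ_1 = 26.0000 / 6 = 4.333

4.333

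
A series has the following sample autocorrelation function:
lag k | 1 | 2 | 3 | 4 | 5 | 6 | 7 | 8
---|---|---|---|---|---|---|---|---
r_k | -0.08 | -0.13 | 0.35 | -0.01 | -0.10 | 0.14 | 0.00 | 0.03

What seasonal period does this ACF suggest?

The largest autocorrelation is r_3 = 0.35; the remaining lags stay at or below 0.14.
The dominant spike at lag 3 indicates a seasonal period of 3.

3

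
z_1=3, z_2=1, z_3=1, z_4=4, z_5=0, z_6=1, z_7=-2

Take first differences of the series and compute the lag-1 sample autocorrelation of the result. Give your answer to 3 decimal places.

-0.565

First differences Δz: -2, 0, 3, -4, 1, -3
Mean of differences = -0.8333
Numerator Σ(Δz_t−Δz̄)(Δz_{t+1}−Δz̄) = -19.6944
Denominator Σ(Δz_t−Δz̄)² = 34.8333
r_1(Δz) = -19.6944 / 34.8333 = -0.565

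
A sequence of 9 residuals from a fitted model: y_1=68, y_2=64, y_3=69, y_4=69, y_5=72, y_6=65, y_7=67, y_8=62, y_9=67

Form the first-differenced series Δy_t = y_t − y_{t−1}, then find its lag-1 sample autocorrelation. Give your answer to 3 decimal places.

First differences Δy: -4, 5, 0, 3, -7, 2, -5, 5
Mean of differences = -0.1250
Numerator Σ(Δy_t−Δȳ)(Δy_{t+1}−Δȳ) = -90.2656
Denominator Σ(Δy_t−Δȳ)² = 152.8750
r_1(Δy) = -90.2656 / 152.8750 = -0.590

-0.590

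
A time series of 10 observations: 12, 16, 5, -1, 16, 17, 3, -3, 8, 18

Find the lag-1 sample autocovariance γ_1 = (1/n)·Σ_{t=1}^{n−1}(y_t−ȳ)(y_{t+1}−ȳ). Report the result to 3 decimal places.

Mean ȳ = (12 + 16 + 5 − 1 + 16 + 17 + 3 − 3 + 8 + 18)/10 = 9.1000
Σ_{t=1}^{9}(y_t−ȳ)(y_{t+1}−ȳ) = 47.0900
γ_1 = 47.0900 / 10 = 4.709

4.709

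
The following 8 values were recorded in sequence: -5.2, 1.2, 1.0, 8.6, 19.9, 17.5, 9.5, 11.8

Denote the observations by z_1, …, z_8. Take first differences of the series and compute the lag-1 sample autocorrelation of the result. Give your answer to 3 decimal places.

0.118

First differences Δz: 6.4, -0.2, 7.6, 11.3, -2.4, -8.0, 2.3
Mean of differences = 2.4286
Numerator Σ(Δz_t−Δz̄)(Δz_{t+1}−Δz̄) = 30.7049
Denominator Σ(Δz_t−Δz̄)² = 260.2143
r_1(Δz) = 30.7049 / 260.2143 = 0.118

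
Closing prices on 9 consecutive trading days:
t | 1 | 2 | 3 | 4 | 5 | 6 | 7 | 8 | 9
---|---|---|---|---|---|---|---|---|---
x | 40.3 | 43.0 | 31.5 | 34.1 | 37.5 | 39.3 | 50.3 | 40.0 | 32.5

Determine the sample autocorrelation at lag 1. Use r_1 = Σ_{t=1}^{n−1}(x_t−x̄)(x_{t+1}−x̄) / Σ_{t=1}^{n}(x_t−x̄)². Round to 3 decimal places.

Mean x̄ = (40.3 + 43.0 + 31.5 + 34.1 + 37.5 + 39.3 + 50.3 + 40.0 + 32.5)/9 = 38.7222
Numerator Σ_{t=1}^{8}(x_t−x̄)(x_{t+1}−x̄) = 27.7128
Denominator Σ(x_t−x̄)² = 270.5356
r_1 = 27.7128 / 270.5356 = 0.102

0.102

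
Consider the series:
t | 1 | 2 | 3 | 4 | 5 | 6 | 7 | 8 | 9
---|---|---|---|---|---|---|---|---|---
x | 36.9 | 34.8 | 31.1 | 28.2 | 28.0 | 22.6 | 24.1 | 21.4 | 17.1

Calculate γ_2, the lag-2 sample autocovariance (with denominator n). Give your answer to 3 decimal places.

11.035

Mean x̄ = (36.9 + 34.8 + 31.1 + 28.2 + 28.0 + 22.6 + 24.1 + 21.4 + 17.1)/9 = 27.1333
Σ_{t=1}^{7}(x_t−x̄)(x_{t+2}−x̄) = 99.3178
γ_2 = 99.3178 / 9 = 11.035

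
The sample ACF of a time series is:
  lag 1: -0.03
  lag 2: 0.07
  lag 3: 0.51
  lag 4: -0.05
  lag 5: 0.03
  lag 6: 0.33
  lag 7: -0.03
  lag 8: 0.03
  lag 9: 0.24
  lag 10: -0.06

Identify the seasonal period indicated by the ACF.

The largest autocorrelation is r_3 = 0.51, with weaker echoes at lags 6 (0.33) and 9 (0.24); the remaining lags stay at or below 0.07.
The dominant spike at lag 3 indicates a seasonal period of 3.

3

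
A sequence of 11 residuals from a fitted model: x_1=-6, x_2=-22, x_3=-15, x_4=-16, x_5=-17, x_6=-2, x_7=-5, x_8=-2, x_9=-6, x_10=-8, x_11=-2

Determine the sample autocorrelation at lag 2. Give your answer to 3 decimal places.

Mean x̄ = (-6 − 22 − 15 − 16 − 17 − 2 − 5 − 2 − 6 − 8 − 2)/11 = -9.1818
Numerator Σ_{t=1}^{9}(x_t−x̄)(x_{t+2}−x̄) = 128.9339
Denominator Σ(x_t−x̄)² = 499.6364
r_2 = 128.9339 / 499.6364 = 0.258

0.258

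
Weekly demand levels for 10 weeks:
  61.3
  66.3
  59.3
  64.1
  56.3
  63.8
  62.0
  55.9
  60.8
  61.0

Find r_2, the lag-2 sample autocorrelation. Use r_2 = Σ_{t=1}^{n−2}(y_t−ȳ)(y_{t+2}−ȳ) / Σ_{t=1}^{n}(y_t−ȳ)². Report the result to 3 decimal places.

0.141

Mean ȳ = (61.3 + 66.3 + 59.3 + 64.1 + 56.3 + 63.8 + 62.0 + 55.9 + 60.8 + 61.0)/10 = 61.0800
Numerator Σ_{t=1}^{8}(y_t−ȳ)(y_{t+2}−ȳ) = 13.7652
Denominator Σ(y_t−ȳ)² = 97.5960
r_2 = 13.7652 / 97.5960 = 0.141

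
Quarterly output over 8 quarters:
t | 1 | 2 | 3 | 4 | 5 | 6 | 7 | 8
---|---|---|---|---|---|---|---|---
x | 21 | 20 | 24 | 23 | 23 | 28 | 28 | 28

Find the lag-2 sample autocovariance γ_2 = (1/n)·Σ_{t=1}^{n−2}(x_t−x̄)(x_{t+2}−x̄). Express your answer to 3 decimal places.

Mean x̄ = (21 + 20 + 24 + 23 + 23 + 28 + 28 + 28)/8 = 24.3750
Deviations: -3.3750, -4.3750, -0.3750, -1.3750, -1.3750, 3.6250, 3.6250, 3.6250
Σ_{t=1}^{6}(x_t−x̄)(x_{t+2}−x̄) = 10.9688
γ_2 = 10.9688 / 8 = 1.371

1.371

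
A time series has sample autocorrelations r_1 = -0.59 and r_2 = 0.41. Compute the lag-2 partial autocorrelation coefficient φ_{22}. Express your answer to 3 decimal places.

φ_{22} = (r_2 − r_1²) / (1 − r_1²)
r_1² = (-0.59)² = 0.3481
Numerator = 0.41 − 0.3481 = 0.0619; denominator = 1 − 0.3481 = 0.6519
φ_{22} = 0.0619 / 0.6519 = 0.095

0.095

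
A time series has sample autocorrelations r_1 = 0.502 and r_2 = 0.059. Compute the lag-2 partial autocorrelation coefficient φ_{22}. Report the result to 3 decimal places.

φ_{22} = (r_2 − r_1²) / (1 − r_1²)
r_1² = (0.502)² = 0.252004
Numerator = 0.059 − 0.2520 = -0.1930; denominator = 1 − 0.2520 = 0.7480
φ_{22} = -0.1930 / 0.7480 = -0.258

-0.258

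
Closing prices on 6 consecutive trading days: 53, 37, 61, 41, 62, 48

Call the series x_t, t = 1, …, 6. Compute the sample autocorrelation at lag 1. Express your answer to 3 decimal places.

-0.784

Mean x̄ = (53 + 37 + 61 + 41 + 62 + 48)/6 = 50.3333
Σ(x_t−x̄)(x_{t+1}−x̄) = (-35.5556) + (-142.2222) + (-99.5556) + (-108.8889) + (-27.2222) = -413.4444
Denominator Σ(x_t−x̄)² = 527.3333
r_1 = -413.4444 / 527.3333 = -0.784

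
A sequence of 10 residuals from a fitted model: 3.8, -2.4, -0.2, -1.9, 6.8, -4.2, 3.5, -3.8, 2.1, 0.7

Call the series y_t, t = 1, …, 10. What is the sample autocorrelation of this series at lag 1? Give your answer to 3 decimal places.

-0.719

Mean ȳ = (3.8 − 2.4 − 0.2 − 1.9 + 6.8 − 4.2 + 3.5 − 3.8 + 2.1 + 0.7)/10 = 0.4400
Numerator Σ_{t=1}^{9}(y_t−ȳ)(y_{t+1}−ȳ) = -84.3996
Denominator Σ(y_t−ȳ)² = 117.3840
r_1 = -84.3996 / 117.3840 = -0.719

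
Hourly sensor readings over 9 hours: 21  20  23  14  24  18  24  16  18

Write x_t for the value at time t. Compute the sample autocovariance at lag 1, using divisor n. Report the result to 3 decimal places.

Mean x̄ = (21 + 20 + 23 + 14 + 24 + 18 + 24 + 16 + 18)/9 = 19.7778
Σ_{t=1}^{8}(x_t−x̄)(x_{t+1}−x̄) = -66.2716
γ_1 = -66.2716 / 9 = -7.364

-7.364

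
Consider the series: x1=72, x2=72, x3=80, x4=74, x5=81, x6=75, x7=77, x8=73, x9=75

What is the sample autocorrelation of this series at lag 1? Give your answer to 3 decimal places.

Mean x̄ = (72 + 72 + 80 + 74 + 81 + 75 + 77 + 73 + 75)/9 = 75.4444
Numerator Σ_{t=1}^{8}(x_t−x̄)(x_{t+1}−x̄) = -24.3086
Denominator Σ(x_t−x̄)² = 86.2222
r_1 = -24.3086 / 86.2222 = -0.282

-0.282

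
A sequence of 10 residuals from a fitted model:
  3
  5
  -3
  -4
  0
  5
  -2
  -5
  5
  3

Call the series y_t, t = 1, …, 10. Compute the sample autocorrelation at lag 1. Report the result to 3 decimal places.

0.006

Mean ȳ = (3 + 5 − 3 − 4 + 0 + 5 − 2 − 5 + 5 + 3)/10 = 0.7000
Numerator Σ_{t=1}^{9}(y_t−ȳ)(y_{t+1}−ȳ) = 0.8100
Denominator Σ(y_t−ȳ)² = 142.1000
r_1 = 0.8100 / 142.1000 = 0.006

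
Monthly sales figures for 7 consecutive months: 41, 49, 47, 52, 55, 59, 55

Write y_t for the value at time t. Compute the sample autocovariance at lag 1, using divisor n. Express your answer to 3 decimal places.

12.997

Mean ȳ = (41 + 49 + 47 + 52 + 55 + 59 + 55)/7 = 51.1429
Σ_{t=1}^{6}(y_t−ȳ)(y_{t+1}−ȳ) = 90.9796
γ_1 = 90.9796 / 7 = 12.997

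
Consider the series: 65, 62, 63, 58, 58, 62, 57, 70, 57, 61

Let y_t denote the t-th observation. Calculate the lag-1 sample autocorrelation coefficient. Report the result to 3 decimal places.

Mean ȳ = (65 + 62 + 63 + 58 + 58 + 62 + 57 + 70 + 57 + 61)/10 = 61.3000
Numerator Σ_{t=1}^{9}(y_t−ȳ)(y_{t+1}−ȳ) = -69.7900
Denominator Σ(y_t−ȳ)² = 152.1000
r_1 = -69.7900 / 152.1000 = -0.459

-0.459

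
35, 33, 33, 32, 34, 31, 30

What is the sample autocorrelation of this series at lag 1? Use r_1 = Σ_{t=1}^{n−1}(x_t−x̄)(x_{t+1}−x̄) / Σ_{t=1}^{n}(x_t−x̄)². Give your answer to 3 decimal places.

0.111

Mean x̄ = (35 + 33 + 33 + 32 + 34 + 31 + 30)/7 = 32.5714
Deviations from mean: 2.4286, 0.4286, 0.4286, -0.5714, 1.4286, -1.5714, -2.5714
Σ(x_t−x̄)(x_{t+1}−x̄) = (1.0408) + (0.1837) + (-0.2449) + (-0.8163) + (-2.2449) + (4.0408) = 1.9592
Denominator Σ(x_t−x̄)² = 17.7143
r_1 = 1.9592 / 17.7143 = 0.111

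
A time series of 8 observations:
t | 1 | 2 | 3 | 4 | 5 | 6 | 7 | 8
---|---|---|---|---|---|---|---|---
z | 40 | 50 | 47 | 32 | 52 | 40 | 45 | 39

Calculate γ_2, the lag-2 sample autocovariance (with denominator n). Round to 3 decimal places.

1.262

Mean z̄ = (40 + 50 + 47 + 32 + 52 + 40 + 45 + 39)/8 = 43.1250
Deviations: -3.1250, 6.8750, 3.8750, -11.1250, 8.8750, -3.1250, 1.8750, -4.1250
Σ_{t=1}^{6}(z_t−z̄)(z_{t+2}−z̄) = 10.0938
γ_2 = 10.0938 / 8 = 1.262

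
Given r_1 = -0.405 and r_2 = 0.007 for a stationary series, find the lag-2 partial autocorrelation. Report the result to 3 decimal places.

-0.188

φ_{22} = (r_2 − r_1²) / (1 − r_1²)
r_1² = (-0.405)² = 0.164025
Numerator = 0.007 − 0.1640 = -0.1570; denominator = 1 − 0.1640 = 0.8360
φ_{22} = -0.1570 / 0.8360 = -0.188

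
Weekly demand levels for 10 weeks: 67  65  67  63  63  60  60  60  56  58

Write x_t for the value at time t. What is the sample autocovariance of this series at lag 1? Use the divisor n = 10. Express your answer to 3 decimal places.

7.779

Mean x̄ = (67 + 65 + 67 + 63 + 63 + 60 + 60 + 60 + 56 + 58)/10 = 61.9000
Σ_{t=1}^{9}(x_t−x̄)(x_{t+1}−x̄) = 77.7900
γ_1 = 77.7900 / 10 = 7.779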